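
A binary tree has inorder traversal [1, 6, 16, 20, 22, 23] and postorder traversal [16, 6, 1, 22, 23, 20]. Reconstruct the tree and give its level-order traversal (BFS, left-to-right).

Inorder:   [1, 6, 16, 20, 22, 23]
Postorder: [16, 6, 1, 22, 23, 20]
Algorithm: postorder visits root last, so walk postorder right-to-left;
each value is the root of the current inorder slice — split it at that
value, recurse on the right subtree first, then the left.
Recursive splits:
  root=20; inorder splits into left=[1, 6, 16], right=[22, 23]
  root=23; inorder splits into left=[22], right=[]
  root=22; inorder splits into left=[], right=[]
  root=1; inorder splits into left=[], right=[6, 16]
  root=6; inorder splits into left=[], right=[16]
  root=16; inorder splits into left=[], right=[]
Reconstructed level-order: [20, 1, 23, 6, 22, 16]


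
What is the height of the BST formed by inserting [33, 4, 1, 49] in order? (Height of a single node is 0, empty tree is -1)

Insertion order: [33, 4, 1, 49]
Tree (level-order array): [33, 4, 49, 1]
Compute height bottom-up (empty subtree = -1):
  height(1) = 1 + max(-1, -1) = 0
  height(4) = 1 + max(0, -1) = 1
  height(49) = 1 + max(-1, -1) = 0
  height(33) = 1 + max(1, 0) = 2
Height = 2


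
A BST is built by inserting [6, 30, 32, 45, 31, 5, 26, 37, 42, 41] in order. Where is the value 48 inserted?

Starting tree (level order): [6, 5, 30, None, None, 26, 32, None, None, 31, 45, None, None, 37, None, None, 42, 41]
Insertion path: 6 -> 30 -> 32 -> 45
Result: insert 48 as right child of 45
Final tree (level order): [6, 5, 30, None, None, 26, 32, None, None, 31, 45, None, None, 37, 48, None, 42, None, None, 41]


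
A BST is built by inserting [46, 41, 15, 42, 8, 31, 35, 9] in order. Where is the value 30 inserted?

Starting tree (level order): [46, 41, None, 15, 42, 8, 31, None, None, None, 9, None, 35]
Insertion path: 46 -> 41 -> 15 -> 31
Result: insert 30 as left child of 31
Final tree (level order): [46, 41, None, 15, 42, 8, 31, None, None, None, 9, 30, 35]


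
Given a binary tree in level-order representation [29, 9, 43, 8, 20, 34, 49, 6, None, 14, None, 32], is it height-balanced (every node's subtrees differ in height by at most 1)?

Tree (level-order array): [29, 9, 43, 8, 20, 34, 49, 6, None, 14, None, 32]
Definition: a tree is height-balanced if, at every node, |h(left) - h(right)| <= 1 (empty subtree has height -1).
Bottom-up per-node check:
  node 6: h_left=-1, h_right=-1, diff=0 [OK], height=0
  node 8: h_left=0, h_right=-1, diff=1 [OK], height=1
  node 14: h_left=-1, h_right=-1, diff=0 [OK], height=0
  node 20: h_left=0, h_right=-1, diff=1 [OK], height=1
  node 9: h_left=1, h_right=1, diff=0 [OK], height=2
  node 32: h_left=-1, h_right=-1, diff=0 [OK], height=0
  node 34: h_left=0, h_right=-1, diff=1 [OK], height=1
  node 49: h_left=-1, h_right=-1, diff=0 [OK], height=0
  node 43: h_left=1, h_right=0, diff=1 [OK], height=2
  node 29: h_left=2, h_right=2, diff=0 [OK], height=3
All nodes satisfy the balance condition.
Result: Balanced


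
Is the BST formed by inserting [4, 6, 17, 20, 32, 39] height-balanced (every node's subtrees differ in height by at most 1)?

Tree (level-order array): [4, None, 6, None, 17, None, 20, None, 32, None, 39]
Definition: a tree is height-balanced if, at every node, |h(left) - h(right)| <= 1 (empty subtree has height -1).
Bottom-up per-node check:
  node 39: h_left=-1, h_right=-1, diff=0 [OK], height=0
  node 32: h_left=-1, h_right=0, diff=1 [OK], height=1
  node 20: h_left=-1, h_right=1, diff=2 [FAIL (|-1-1|=2 > 1)], height=2
  node 17: h_left=-1, h_right=2, diff=3 [FAIL (|-1-2|=3 > 1)], height=3
  node 6: h_left=-1, h_right=3, diff=4 [FAIL (|-1-3|=4 > 1)], height=4
  node 4: h_left=-1, h_right=4, diff=5 [FAIL (|-1-4|=5 > 1)], height=5
Node 20 violates the condition: |-1 - 1| = 2 > 1.
Result: Not balanced


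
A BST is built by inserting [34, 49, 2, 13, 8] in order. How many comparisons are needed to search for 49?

Search path for 49: 34 -> 49
Found: True
Comparisons: 2


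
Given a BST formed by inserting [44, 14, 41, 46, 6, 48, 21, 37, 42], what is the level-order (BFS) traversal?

Tree insertion order: [44, 14, 41, 46, 6, 48, 21, 37, 42]
Tree (level-order array): [44, 14, 46, 6, 41, None, 48, None, None, 21, 42, None, None, None, 37]
BFS from the root, enqueuing left then right child of each popped node:
  queue [44] -> pop 44, enqueue [14, 46], visited so far: [44]
  queue [14, 46] -> pop 14, enqueue [6, 41], visited so far: [44, 14]
  queue [46, 6, 41] -> pop 46, enqueue [48], visited so far: [44, 14, 46]
  queue [6, 41, 48] -> pop 6, enqueue [none], visited so far: [44, 14, 46, 6]
  queue [41, 48] -> pop 41, enqueue [21, 42], visited so far: [44, 14, 46, 6, 41]
  queue [48, 21, 42] -> pop 48, enqueue [none], visited so far: [44, 14, 46, 6, 41, 48]
  queue [21, 42] -> pop 21, enqueue [37], visited so far: [44, 14, 46, 6, 41, 48, 21]
  queue [42, 37] -> pop 42, enqueue [none], visited so far: [44, 14, 46, 6, 41, 48, 21, 42]
  queue [37] -> pop 37, enqueue [none], visited so far: [44, 14, 46, 6, 41, 48, 21, 42, 37]
Result: [44, 14, 46, 6, 41, 48, 21, 42, 37]


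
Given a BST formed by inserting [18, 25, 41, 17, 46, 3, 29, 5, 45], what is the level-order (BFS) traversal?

Tree insertion order: [18, 25, 41, 17, 46, 3, 29, 5, 45]
Tree (level-order array): [18, 17, 25, 3, None, None, 41, None, 5, 29, 46, None, None, None, None, 45]
BFS from the root, enqueuing left then right child of each popped node:
  queue [18] -> pop 18, enqueue [17, 25], visited so far: [18]
  queue [17, 25] -> pop 17, enqueue [3], visited so far: [18, 17]
  queue [25, 3] -> pop 25, enqueue [41], visited so far: [18, 17, 25]
  queue [3, 41] -> pop 3, enqueue [5], visited so far: [18, 17, 25, 3]
  queue [41, 5] -> pop 41, enqueue [29, 46], visited so far: [18, 17, 25, 3, 41]
  queue [5, 29, 46] -> pop 5, enqueue [none], visited so far: [18, 17, 25, 3, 41, 5]
  queue [29, 46] -> pop 29, enqueue [none], visited so far: [18, 17, 25, 3, 41, 5, 29]
  queue [46] -> pop 46, enqueue [45], visited so far: [18, 17, 25, 3, 41, 5, 29, 46]
  queue [45] -> pop 45, enqueue [none], visited so far: [18, 17, 25, 3, 41, 5, 29, 46, 45]
Result: [18, 17, 25, 3, 41, 5, 29, 46, 45]


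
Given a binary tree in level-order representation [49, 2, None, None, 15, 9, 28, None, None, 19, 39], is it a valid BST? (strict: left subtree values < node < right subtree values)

Level-order array: [49, 2, None, None, 15, 9, 28, None, None, 19, 39]
Validate using subtree bounds (lo, hi): at each node, require lo < value < hi,
then recurse left with hi=value and right with lo=value.
Preorder trace (stopping at first violation):
  at node 49 with bounds (-inf, +inf): OK
  at node 2 with bounds (-inf, 49): OK
  at node 15 with bounds (2, 49): OK
  at node 9 with bounds (2, 15): OK
  at node 28 with bounds (15, 49): OK
  at node 19 with bounds (15, 28): OK
  at node 39 with bounds (28, 49): OK
No violation found at any node.
Result: Valid BST


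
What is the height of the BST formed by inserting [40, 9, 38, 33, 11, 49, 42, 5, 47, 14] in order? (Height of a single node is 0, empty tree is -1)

Insertion order: [40, 9, 38, 33, 11, 49, 42, 5, 47, 14]
Tree (level-order array): [40, 9, 49, 5, 38, 42, None, None, None, 33, None, None, 47, 11, None, None, None, None, 14]
Compute height bottom-up (empty subtree = -1):
  height(5) = 1 + max(-1, -1) = 0
  height(14) = 1 + max(-1, -1) = 0
  height(11) = 1 + max(-1, 0) = 1
  height(33) = 1 + max(1, -1) = 2
  height(38) = 1 + max(2, -1) = 3
  height(9) = 1 + max(0, 3) = 4
  height(47) = 1 + max(-1, -1) = 0
  height(42) = 1 + max(-1, 0) = 1
  height(49) = 1 + max(1, -1) = 2
  height(40) = 1 + max(4, 2) = 5
Height = 5


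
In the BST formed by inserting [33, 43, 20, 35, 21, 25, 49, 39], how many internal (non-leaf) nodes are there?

Tree built from: [33, 43, 20, 35, 21, 25, 49, 39]
Tree (level-order array): [33, 20, 43, None, 21, 35, 49, None, 25, None, 39]
Rule: An internal node has at least one child.
Per-node child counts:
  node 33: 2 child(ren)
  node 20: 1 child(ren)
  node 21: 1 child(ren)
  node 25: 0 child(ren)
  node 43: 2 child(ren)
  node 35: 1 child(ren)
  node 39: 0 child(ren)
  node 49: 0 child(ren)
Matching nodes: [33, 20, 21, 43, 35]
Count of internal (non-leaf) nodes: 5


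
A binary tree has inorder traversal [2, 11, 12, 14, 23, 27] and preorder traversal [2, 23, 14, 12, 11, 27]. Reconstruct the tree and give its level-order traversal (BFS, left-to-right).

Inorder:  [2, 11, 12, 14, 23, 27]
Preorder: [2, 23, 14, 12, 11, 27]
Algorithm: preorder visits root first, so consume preorder in order;
for each root, split the current inorder slice at that value into
left-subtree inorder and right-subtree inorder, then recurse.
Recursive splits:
  root=2; inorder splits into left=[], right=[11, 12, 14, 23, 27]
  root=23; inorder splits into left=[11, 12, 14], right=[27]
  root=14; inorder splits into left=[11, 12], right=[]
  root=12; inorder splits into left=[11], right=[]
  root=11; inorder splits into left=[], right=[]
  root=27; inorder splits into left=[], right=[]
Reconstructed level-order: [2, 23, 14, 27, 12, 11]


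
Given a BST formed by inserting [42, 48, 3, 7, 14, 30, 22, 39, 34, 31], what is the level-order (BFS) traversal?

Tree insertion order: [42, 48, 3, 7, 14, 30, 22, 39, 34, 31]
Tree (level-order array): [42, 3, 48, None, 7, None, None, None, 14, None, 30, 22, 39, None, None, 34, None, 31]
BFS from the root, enqueuing left then right child of each popped node:
  queue [42] -> pop 42, enqueue [3, 48], visited so far: [42]
  queue [3, 48] -> pop 3, enqueue [7], visited so far: [42, 3]
  queue [48, 7] -> pop 48, enqueue [none], visited so far: [42, 3, 48]
  queue [7] -> pop 7, enqueue [14], visited so far: [42, 3, 48, 7]
  queue [14] -> pop 14, enqueue [30], visited so far: [42, 3, 48, 7, 14]
  queue [30] -> pop 30, enqueue [22, 39], visited so far: [42, 3, 48, 7, 14, 30]
  queue [22, 39] -> pop 22, enqueue [none], visited so far: [42, 3, 48, 7, 14, 30, 22]
  queue [39] -> pop 39, enqueue [34], visited so far: [42, 3, 48, 7, 14, 30, 22, 39]
  queue [34] -> pop 34, enqueue [31], visited so far: [42, 3, 48, 7, 14, 30, 22, 39, 34]
  queue [31] -> pop 31, enqueue [none], visited so far: [42, 3, 48, 7, 14, 30, 22, 39, 34, 31]
Result: [42, 3, 48, 7, 14, 30, 22, 39, 34, 31]


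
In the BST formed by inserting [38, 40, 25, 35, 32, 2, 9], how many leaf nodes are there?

Tree built from: [38, 40, 25, 35, 32, 2, 9]
Tree (level-order array): [38, 25, 40, 2, 35, None, None, None, 9, 32]
Rule: A leaf has 0 children.
Per-node child counts:
  node 38: 2 child(ren)
  node 25: 2 child(ren)
  node 2: 1 child(ren)
  node 9: 0 child(ren)
  node 35: 1 child(ren)
  node 32: 0 child(ren)
  node 40: 0 child(ren)
Matching nodes: [9, 32, 40]
Count of leaf nodes: 3


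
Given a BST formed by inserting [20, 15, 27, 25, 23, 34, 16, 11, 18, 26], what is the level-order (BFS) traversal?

Tree insertion order: [20, 15, 27, 25, 23, 34, 16, 11, 18, 26]
Tree (level-order array): [20, 15, 27, 11, 16, 25, 34, None, None, None, 18, 23, 26]
BFS from the root, enqueuing left then right child of each popped node:
  queue [20] -> pop 20, enqueue [15, 27], visited so far: [20]
  queue [15, 27] -> pop 15, enqueue [11, 16], visited so far: [20, 15]
  queue [27, 11, 16] -> pop 27, enqueue [25, 34], visited so far: [20, 15, 27]
  queue [11, 16, 25, 34] -> pop 11, enqueue [none], visited so far: [20, 15, 27, 11]
  queue [16, 25, 34] -> pop 16, enqueue [18], visited so far: [20, 15, 27, 11, 16]
  queue [25, 34, 18] -> pop 25, enqueue [23, 26], visited so far: [20, 15, 27, 11, 16, 25]
  queue [34, 18, 23, 26] -> pop 34, enqueue [none], visited so far: [20, 15, 27, 11, 16, 25, 34]
  queue [18, 23, 26] -> pop 18, enqueue [none], visited so far: [20, 15, 27, 11, 16, 25, 34, 18]
  queue [23, 26] -> pop 23, enqueue [none], visited so far: [20, 15, 27, 11, 16, 25, 34, 18, 23]
  queue [26] -> pop 26, enqueue [none], visited so far: [20, 15, 27, 11, 16, 25, 34, 18, 23, 26]
Result: [20, 15, 27, 11, 16, 25, 34, 18, 23, 26]


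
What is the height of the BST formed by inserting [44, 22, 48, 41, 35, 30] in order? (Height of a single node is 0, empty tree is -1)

Insertion order: [44, 22, 48, 41, 35, 30]
Tree (level-order array): [44, 22, 48, None, 41, None, None, 35, None, 30]
Compute height bottom-up (empty subtree = -1):
  height(30) = 1 + max(-1, -1) = 0
  height(35) = 1 + max(0, -1) = 1
  height(41) = 1 + max(1, -1) = 2
  height(22) = 1 + max(-1, 2) = 3
  height(48) = 1 + max(-1, -1) = 0
  height(44) = 1 + max(3, 0) = 4
Height = 4


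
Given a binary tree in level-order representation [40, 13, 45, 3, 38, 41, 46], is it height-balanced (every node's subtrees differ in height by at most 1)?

Tree (level-order array): [40, 13, 45, 3, 38, 41, 46]
Definition: a tree is height-balanced if, at every node, |h(left) - h(right)| <= 1 (empty subtree has height -1).
Bottom-up per-node check:
  node 3: h_left=-1, h_right=-1, diff=0 [OK], height=0
  node 38: h_left=-1, h_right=-1, diff=0 [OK], height=0
  node 13: h_left=0, h_right=0, diff=0 [OK], height=1
  node 41: h_left=-1, h_right=-1, diff=0 [OK], height=0
  node 46: h_left=-1, h_right=-1, diff=0 [OK], height=0
  node 45: h_left=0, h_right=0, diff=0 [OK], height=1
  node 40: h_left=1, h_right=1, diff=0 [OK], height=2
All nodes satisfy the balance condition.
Result: Balanced


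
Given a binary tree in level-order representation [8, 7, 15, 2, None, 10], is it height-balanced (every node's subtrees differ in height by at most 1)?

Tree (level-order array): [8, 7, 15, 2, None, 10]
Definition: a tree is height-balanced if, at every node, |h(left) - h(right)| <= 1 (empty subtree has height -1).
Bottom-up per-node check:
  node 2: h_left=-1, h_right=-1, diff=0 [OK], height=0
  node 7: h_left=0, h_right=-1, diff=1 [OK], height=1
  node 10: h_left=-1, h_right=-1, diff=0 [OK], height=0
  node 15: h_left=0, h_right=-1, diff=1 [OK], height=1
  node 8: h_left=1, h_right=1, diff=0 [OK], height=2
All nodes satisfy the balance condition.
Result: Balanced


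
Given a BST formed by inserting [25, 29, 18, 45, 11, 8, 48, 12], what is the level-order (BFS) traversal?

Tree insertion order: [25, 29, 18, 45, 11, 8, 48, 12]
Tree (level-order array): [25, 18, 29, 11, None, None, 45, 8, 12, None, 48]
BFS from the root, enqueuing left then right child of each popped node:
  queue [25] -> pop 25, enqueue [18, 29], visited so far: [25]
  queue [18, 29] -> pop 18, enqueue [11], visited so far: [25, 18]
  queue [29, 11] -> pop 29, enqueue [45], visited so far: [25, 18, 29]
  queue [11, 45] -> pop 11, enqueue [8, 12], visited so far: [25, 18, 29, 11]
  queue [45, 8, 12] -> pop 45, enqueue [48], visited so far: [25, 18, 29, 11, 45]
  queue [8, 12, 48] -> pop 8, enqueue [none], visited so far: [25, 18, 29, 11, 45, 8]
  queue [12, 48] -> pop 12, enqueue [none], visited so far: [25, 18, 29, 11, 45, 8, 12]
  queue [48] -> pop 48, enqueue [none], visited so far: [25, 18, 29, 11, 45, 8, 12, 48]
Result: [25, 18, 29, 11, 45, 8, 12, 48]


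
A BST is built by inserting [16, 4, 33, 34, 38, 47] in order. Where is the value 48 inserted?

Starting tree (level order): [16, 4, 33, None, None, None, 34, None, 38, None, 47]
Insertion path: 16 -> 33 -> 34 -> 38 -> 47
Result: insert 48 as right child of 47
Final tree (level order): [16, 4, 33, None, None, None, 34, None, 38, None, 47, None, 48]


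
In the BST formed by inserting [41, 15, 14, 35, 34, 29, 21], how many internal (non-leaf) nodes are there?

Tree built from: [41, 15, 14, 35, 34, 29, 21]
Tree (level-order array): [41, 15, None, 14, 35, None, None, 34, None, 29, None, 21]
Rule: An internal node has at least one child.
Per-node child counts:
  node 41: 1 child(ren)
  node 15: 2 child(ren)
  node 14: 0 child(ren)
  node 35: 1 child(ren)
  node 34: 1 child(ren)
  node 29: 1 child(ren)
  node 21: 0 child(ren)
Matching nodes: [41, 15, 35, 34, 29]
Count of internal (non-leaf) nodes: 5


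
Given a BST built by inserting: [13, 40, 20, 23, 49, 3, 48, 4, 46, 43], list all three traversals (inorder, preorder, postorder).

Tree insertion order: [13, 40, 20, 23, 49, 3, 48, 4, 46, 43]
Tree (level-order array): [13, 3, 40, None, 4, 20, 49, None, None, None, 23, 48, None, None, None, 46, None, 43]
Inorder (L, root, R): [3, 4, 13, 20, 23, 40, 43, 46, 48, 49]
Preorder (root, L, R): [13, 3, 4, 40, 20, 23, 49, 48, 46, 43]
Postorder (L, R, root): [4, 3, 23, 20, 43, 46, 48, 49, 40, 13]


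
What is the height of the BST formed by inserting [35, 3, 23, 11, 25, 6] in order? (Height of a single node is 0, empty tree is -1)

Insertion order: [35, 3, 23, 11, 25, 6]
Tree (level-order array): [35, 3, None, None, 23, 11, 25, 6]
Compute height bottom-up (empty subtree = -1):
  height(6) = 1 + max(-1, -1) = 0
  height(11) = 1 + max(0, -1) = 1
  height(25) = 1 + max(-1, -1) = 0
  height(23) = 1 + max(1, 0) = 2
  height(3) = 1 + max(-1, 2) = 3
  height(35) = 1 + max(3, -1) = 4
Height = 4


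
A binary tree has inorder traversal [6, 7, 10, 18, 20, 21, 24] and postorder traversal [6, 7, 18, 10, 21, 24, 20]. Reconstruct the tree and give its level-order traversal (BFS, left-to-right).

Inorder:   [6, 7, 10, 18, 20, 21, 24]
Postorder: [6, 7, 18, 10, 21, 24, 20]
Algorithm: postorder visits root last, so walk postorder right-to-left;
each value is the root of the current inorder slice — split it at that
value, recurse on the right subtree first, then the left.
Recursive splits:
  root=20; inorder splits into left=[6, 7, 10, 18], right=[21, 24]
  root=24; inorder splits into left=[21], right=[]
  root=21; inorder splits into left=[], right=[]
  root=10; inorder splits into left=[6, 7], right=[18]
  root=18; inorder splits into left=[], right=[]
  root=7; inorder splits into left=[6], right=[]
  root=6; inorder splits into left=[], right=[]
Reconstructed level-order: [20, 10, 24, 7, 18, 21, 6]


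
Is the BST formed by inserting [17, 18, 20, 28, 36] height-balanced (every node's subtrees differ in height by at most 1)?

Tree (level-order array): [17, None, 18, None, 20, None, 28, None, 36]
Definition: a tree is height-balanced if, at every node, |h(left) - h(right)| <= 1 (empty subtree has height -1).
Bottom-up per-node check:
  node 36: h_left=-1, h_right=-1, diff=0 [OK], height=0
  node 28: h_left=-1, h_right=0, diff=1 [OK], height=1
  node 20: h_left=-1, h_right=1, diff=2 [FAIL (|-1-1|=2 > 1)], height=2
  node 18: h_left=-1, h_right=2, diff=3 [FAIL (|-1-2|=3 > 1)], height=3
  node 17: h_left=-1, h_right=3, diff=4 [FAIL (|-1-3|=4 > 1)], height=4
Node 20 violates the condition: |-1 - 1| = 2 > 1.
Result: Not balanced


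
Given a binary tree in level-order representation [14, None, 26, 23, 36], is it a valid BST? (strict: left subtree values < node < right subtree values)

Level-order array: [14, None, 26, 23, 36]
Validate using subtree bounds (lo, hi): at each node, require lo < value < hi,
then recurse left with hi=value and right with lo=value.
Preorder trace (stopping at first violation):
  at node 14 with bounds (-inf, +inf): OK
  at node 26 with bounds (14, +inf): OK
  at node 23 with bounds (14, 26): OK
  at node 36 with bounds (26, +inf): OK
No violation found at any node.
Result: Valid BST


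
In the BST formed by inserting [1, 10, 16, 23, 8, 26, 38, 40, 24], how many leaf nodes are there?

Tree built from: [1, 10, 16, 23, 8, 26, 38, 40, 24]
Tree (level-order array): [1, None, 10, 8, 16, None, None, None, 23, None, 26, 24, 38, None, None, None, 40]
Rule: A leaf has 0 children.
Per-node child counts:
  node 1: 1 child(ren)
  node 10: 2 child(ren)
  node 8: 0 child(ren)
  node 16: 1 child(ren)
  node 23: 1 child(ren)
  node 26: 2 child(ren)
  node 24: 0 child(ren)
  node 38: 1 child(ren)
  node 40: 0 child(ren)
Matching nodes: [8, 24, 40]
Count of leaf nodes: 3


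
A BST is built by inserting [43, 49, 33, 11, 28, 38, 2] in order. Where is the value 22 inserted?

Starting tree (level order): [43, 33, 49, 11, 38, None, None, 2, 28]
Insertion path: 43 -> 33 -> 11 -> 28
Result: insert 22 as left child of 28
Final tree (level order): [43, 33, 49, 11, 38, None, None, 2, 28, None, None, None, None, 22]


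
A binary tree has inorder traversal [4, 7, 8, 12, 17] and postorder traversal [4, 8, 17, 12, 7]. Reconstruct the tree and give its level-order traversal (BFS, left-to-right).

Inorder:   [4, 7, 8, 12, 17]
Postorder: [4, 8, 17, 12, 7]
Algorithm: postorder visits root last, so walk postorder right-to-left;
each value is the root of the current inorder slice — split it at that
value, recurse on the right subtree first, then the left.
Recursive splits:
  root=7; inorder splits into left=[4], right=[8, 12, 17]
  root=12; inorder splits into left=[8], right=[17]
  root=17; inorder splits into left=[], right=[]
  root=8; inorder splits into left=[], right=[]
  root=4; inorder splits into left=[], right=[]
Reconstructed level-order: [7, 4, 12, 8, 17]


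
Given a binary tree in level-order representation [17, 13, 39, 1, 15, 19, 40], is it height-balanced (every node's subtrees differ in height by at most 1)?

Tree (level-order array): [17, 13, 39, 1, 15, 19, 40]
Definition: a tree is height-balanced if, at every node, |h(left) - h(right)| <= 1 (empty subtree has height -1).
Bottom-up per-node check:
  node 1: h_left=-1, h_right=-1, diff=0 [OK], height=0
  node 15: h_left=-1, h_right=-1, diff=0 [OK], height=0
  node 13: h_left=0, h_right=0, diff=0 [OK], height=1
  node 19: h_left=-1, h_right=-1, diff=0 [OK], height=0
  node 40: h_left=-1, h_right=-1, diff=0 [OK], height=0
  node 39: h_left=0, h_right=0, diff=0 [OK], height=1
  node 17: h_left=1, h_right=1, diff=0 [OK], height=2
All nodes satisfy the balance condition.
Result: Balanced


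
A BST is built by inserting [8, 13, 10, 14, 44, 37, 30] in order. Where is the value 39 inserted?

Starting tree (level order): [8, None, 13, 10, 14, None, None, None, 44, 37, None, 30]
Insertion path: 8 -> 13 -> 14 -> 44 -> 37
Result: insert 39 as right child of 37
Final tree (level order): [8, None, 13, 10, 14, None, None, None, 44, 37, None, 30, 39]


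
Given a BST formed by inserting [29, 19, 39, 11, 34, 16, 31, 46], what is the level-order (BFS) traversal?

Tree insertion order: [29, 19, 39, 11, 34, 16, 31, 46]
Tree (level-order array): [29, 19, 39, 11, None, 34, 46, None, 16, 31]
BFS from the root, enqueuing left then right child of each popped node:
  queue [29] -> pop 29, enqueue [19, 39], visited so far: [29]
  queue [19, 39] -> pop 19, enqueue [11], visited so far: [29, 19]
  queue [39, 11] -> pop 39, enqueue [34, 46], visited so far: [29, 19, 39]
  queue [11, 34, 46] -> pop 11, enqueue [16], visited so far: [29, 19, 39, 11]
  queue [34, 46, 16] -> pop 34, enqueue [31], visited so far: [29, 19, 39, 11, 34]
  queue [46, 16, 31] -> pop 46, enqueue [none], visited so far: [29, 19, 39, 11, 34, 46]
  queue [16, 31] -> pop 16, enqueue [none], visited so far: [29, 19, 39, 11, 34, 46, 16]
  queue [31] -> pop 31, enqueue [none], visited so far: [29, 19, 39, 11, 34, 46, 16, 31]
Result: [29, 19, 39, 11, 34, 46, 16, 31]


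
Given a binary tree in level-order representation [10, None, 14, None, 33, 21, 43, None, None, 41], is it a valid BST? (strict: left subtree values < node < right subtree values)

Level-order array: [10, None, 14, None, 33, 21, 43, None, None, 41]
Validate using subtree bounds (lo, hi): at each node, require lo < value < hi,
then recurse left with hi=value and right with lo=value.
Preorder trace (stopping at first violation):
  at node 10 with bounds (-inf, +inf): OK
  at node 14 with bounds (10, +inf): OK
  at node 33 with bounds (14, +inf): OK
  at node 21 with bounds (14, 33): OK
  at node 43 with bounds (33, +inf): OK
  at node 41 with bounds (33, 43): OK
No violation found at any node.
Result: Valid BST


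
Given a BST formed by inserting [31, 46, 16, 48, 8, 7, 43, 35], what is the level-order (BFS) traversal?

Tree insertion order: [31, 46, 16, 48, 8, 7, 43, 35]
Tree (level-order array): [31, 16, 46, 8, None, 43, 48, 7, None, 35]
BFS from the root, enqueuing left then right child of each popped node:
  queue [31] -> pop 31, enqueue [16, 46], visited so far: [31]
  queue [16, 46] -> pop 16, enqueue [8], visited so far: [31, 16]
  queue [46, 8] -> pop 46, enqueue [43, 48], visited so far: [31, 16, 46]
  queue [8, 43, 48] -> pop 8, enqueue [7], visited so far: [31, 16, 46, 8]
  queue [43, 48, 7] -> pop 43, enqueue [35], visited so far: [31, 16, 46, 8, 43]
  queue [48, 7, 35] -> pop 48, enqueue [none], visited so far: [31, 16, 46, 8, 43, 48]
  queue [7, 35] -> pop 7, enqueue [none], visited so far: [31, 16, 46, 8, 43, 48, 7]
  queue [35] -> pop 35, enqueue [none], visited so far: [31, 16, 46, 8, 43, 48, 7, 35]
Result: [31, 16, 46, 8, 43, 48, 7, 35]


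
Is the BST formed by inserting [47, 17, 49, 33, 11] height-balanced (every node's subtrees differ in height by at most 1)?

Tree (level-order array): [47, 17, 49, 11, 33]
Definition: a tree is height-balanced if, at every node, |h(left) - h(right)| <= 1 (empty subtree has height -1).
Bottom-up per-node check:
  node 11: h_left=-1, h_right=-1, diff=0 [OK], height=0
  node 33: h_left=-1, h_right=-1, diff=0 [OK], height=0
  node 17: h_left=0, h_right=0, diff=0 [OK], height=1
  node 49: h_left=-1, h_right=-1, diff=0 [OK], height=0
  node 47: h_left=1, h_right=0, diff=1 [OK], height=2
All nodes satisfy the balance condition.
Result: Balanced


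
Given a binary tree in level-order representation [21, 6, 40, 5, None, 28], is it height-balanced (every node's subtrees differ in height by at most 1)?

Tree (level-order array): [21, 6, 40, 5, None, 28]
Definition: a tree is height-balanced if, at every node, |h(left) - h(right)| <= 1 (empty subtree has height -1).
Bottom-up per-node check:
  node 5: h_left=-1, h_right=-1, diff=0 [OK], height=0
  node 6: h_left=0, h_right=-1, diff=1 [OK], height=1
  node 28: h_left=-1, h_right=-1, diff=0 [OK], height=0
  node 40: h_left=0, h_right=-1, diff=1 [OK], height=1
  node 21: h_left=1, h_right=1, diff=0 [OK], height=2
All nodes satisfy the balance condition.
Result: Balanced


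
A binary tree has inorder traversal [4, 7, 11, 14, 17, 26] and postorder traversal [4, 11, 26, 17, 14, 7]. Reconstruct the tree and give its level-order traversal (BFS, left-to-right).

Inorder:   [4, 7, 11, 14, 17, 26]
Postorder: [4, 11, 26, 17, 14, 7]
Algorithm: postorder visits root last, so walk postorder right-to-left;
each value is the root of the current inorder slice — split it at that
value, recurse on the right subtree first, then the left.
Recursive splits:
  root=7; inorder splits into left=[4], right=[11, 14, 17, 26]
  root=14; inorder splits into left=[11], right=[17, 26]
  root=17; inorder splits into left=[], right=[26]
  root=26; inorder splits into left=[], right=[]
  root=11; inorder splits into left=[], right=[]
  root=4; inorder splits into left=[], right=[]
Reconstructed level-order: [7, 4, 14, 11, 17, 26]


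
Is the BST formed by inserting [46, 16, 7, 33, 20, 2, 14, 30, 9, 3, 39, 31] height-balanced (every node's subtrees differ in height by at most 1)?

Tree (level-order array): [46, 16, None, 7, 33, 2, 14, 20, 39, None, 3, 9, None, None, 30, None, None, None, None, None, None, None, 31]
Definition: a tree is height-balanced if, at every node, |h(left) - h(right)| <= 1 (empty subtree has height -1).
Bottom-up per-node check:
  node 3: h_left=-1, h_right=-1, diff=0 [OK], height=0
  node 2: h_left=-1, h_right=0, diff=1 [OK], height=1
  node 9: h_left=-1, h_right=-1, diff=0 [OK], height=0
  node 14: h_left=0, h_right=-1, diff=1 [OK], height=1
  node 7: h_left=1, h_right=1, diff=0 [OK], height=2
  node 31: h_left=-1, h_right=-1, diff=0 [OK], height=0
  node 30: h_left=-1, h_right=0, diff=1 [OK], height=1
  node 20: h_left=-1, h_right=1, diff=2 [FAIL (|-1-1|=2 > 1)], height=2
  node 39: h_left=-1, h_right=-1, diff=0 [OK], height=0
  node 33: h_left=2, h_right=0, diff=2 [FAIL (|2-0|=2 > 1)], height=3
  node 16: h_left=2, h_right=3, diff=1 [OK], height=4
  node 46: h_left=4, h_right=-1, diff=5 [FAIL (|4--1|=5 > 1)], height=5
Node 20 violates the condition: |-1 - 1| = 2 > 1.
Result: Not balanced


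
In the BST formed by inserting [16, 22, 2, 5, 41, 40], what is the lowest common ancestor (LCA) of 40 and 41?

Tree insertion order: [16, 22, 2, 5, 41, 40]
Tree (level-order array): [16, 2, 22, None, 5, None, 41, None, None, 40]
In a BST, the LCA of p=40, q=41 is the first node v on the
root-to-leaf path with p <= v <= q (go left if both < v, right if both > v).
Walk from root:
  at 16: both 40 and 41 > 16, go right
  at 22: both 40 and 41 > 22, go right
  at 41: 40 <= 41 <= 41, this is the LCA
LCA = 41


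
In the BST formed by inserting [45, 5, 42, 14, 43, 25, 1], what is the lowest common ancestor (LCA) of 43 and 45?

Tree insertion order: [45, 5, 42, 14, 43, 25, 1]
Tree (level-order array): [45, 5, None, 1, 42, None, None, 14, 43, None, 25]
In a BST, the LCA of p=43, q=45 is the first node v on the
root-to-leaf path with p <= v <= q (go left if both < v, right if both > v).
Walk from root:
  at 45: 43 <= 45 <= 45, this is the LCA
LCA = 45


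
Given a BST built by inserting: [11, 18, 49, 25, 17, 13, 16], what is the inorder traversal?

Tree insertion order: [11, 18, 49, 25, 17, 13, 16]
Tree (level-order array): [11, None, 18, 17, 49, 13, None, 25, None, None, 16]
Inorder traversal: [11, 13, 16, 17, 18, 25, 49]


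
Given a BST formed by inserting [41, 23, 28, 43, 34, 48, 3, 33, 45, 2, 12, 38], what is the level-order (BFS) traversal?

Tree insertion order: [41, 23, 28, 43, 34, 48, 3, 33, 45, 2, 12, 38]
Tree (level-order array): [41, 23, 43, 3, 28, None, 48, 2, 12, None, 34, 45, None, None, None, None, None, 33, 38]
BFS from the root, enqueuing left then right child of each popped node:
  queue [41] -> pop 41, enqueue [23, 43], visited so far: [41]
  queue [23, 43] -> pop 23, enqueue [3, 28], visited so far: [41, 23]
  queue [43, 3, 28] -> pop 43, enqueue [48], visited so far: [41, 23, 43]
  queue [3, 28, 48] -> pop 3, enqueue [2, 12], visited so far: [41, 23, 43, 3]
  queue [28, 48, 2, 12] -> pop 28, enqueue [34], visited so far: [41, 23, 43, 3, 28]
  queue [48, 2, 12, 34] -> pop 48, enqueue [45], visited so far: [41, 23, 43, 3, 28, 48]
  queue [2, 12, 34, 45] -> pop 2, enqueue [none], visited so far: [41, 23, 43, 3, 28, 48, 2]
  queue [12, 34, 45] -> pop 12, enqueue [none], visited so far: [41, 23, 43, 3, 28, 48, 2, 12]
  queue [34, 45] -> pop 34, enqueue [33, 38], visited so far: [41, 23, 43, 3, 28, 48, 2, 12, 34]
  queue [45, 33, 38] -> pop 45, enqueue [none], visited so far: [41, 23, 43, 3, 28, 48, 2, 12, 34, 45]
  queue [33, 38] -> pop 33, enqueue [none], visited so far: [41, 23, 43, 3, 28, 48, 2, 12, 34, 45, 33]
  queue [38] -> pop 38, enqueue [none], visited so far: [41, 23, 43, 3, 28, 48, 2, 12, 34, 45, 33, 38]
Result: [41, 23, 43, 3, 28, 48, 2, 12, 34, 45, 33, 38]


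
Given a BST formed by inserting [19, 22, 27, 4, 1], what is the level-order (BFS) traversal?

Tree insertion order: [19, 22, 27, 4, 1]
Tree (level-order array): [19, 4, 22, 1, None, None, 27]
BFS from the root, enqueuing left then right child of each popped node:
  queue [19] -> pop 19, enqueue [4, 22], visited so far: [19]
  queue [4, 22] -> pop 4, enqueue [1], visited so far: [19, 4]
  queue [22, 1] -> pop 22, enqueue [27], visited so far: [19, 4, 22]
  queue [1, 27] -> pop 1, enqueue [none], visited so far: [19, 4, 22, 1]
  queue [27] -> pop 27, enqueue [none], visited so far: [19, 4, 22, 1, 27]
Result: [19, 4, 22, 1, 27]


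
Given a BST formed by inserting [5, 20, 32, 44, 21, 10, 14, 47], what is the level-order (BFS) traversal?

Tree insertion order: [5, 20, 32, 44, 21, 10, 14, 47]
Tree (level-order array): [5, None, 20, 10, 32, None, 14, 21, 44, None, None, None, None, None, 47]
BFS from the root, enqueuing left then right child of each popped node:
  queue [5] -> pop 5, enqueue [20], visited so far: [5]
  queue [20] -> pop 20, enqueue [10, 32], visited so far: [5, 20]
  queue [10, 32] -> pop 10, enqueue [14], visited so far: [5, 20, 10]
  queue [32, 14] -> pop 32, enqueue [21, 44], visited so far: [5, 20, 10, 32]
  queue [14, 21, 44] -> pop 14, enqueue [none], visited so far: [5, 20, 10, 32, 14]
  queue [21, 44] -> pop 21, enqueue [none], visited so far: [5, 20, 10, 32, 14, 21]
  queue [44] -> pop 44, enqueue [47], visited so far: [5, 20, 10, 32, 14, 21, 44]
  queue [47] -> pop 47, enqueue [none], visited so far: [5, 20, 10, 32, 14, 21, 44, 47]
Result: [5, 20, 10, 32, 14, 21, 44, 47]


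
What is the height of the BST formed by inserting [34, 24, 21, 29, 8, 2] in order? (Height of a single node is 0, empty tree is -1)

Insertion order: [34, 24, 21, 29, 8, 2]
Tree (level-order array): [34, 24, None, 21, 29, 8, None, None, None, 2]
Compute height bottom-up (empty subtree = -1):
  height(2) = 1 + max(-1, -1) = 0
  height(8) = 1 + max(0, -1) = 1
  height(21) = 1 + max(1, -1) = 2
  height(29) = 1 + max(-1, -1) = 0
  height(24) = 1 + max(2, 0) = 3
  height(34) = 1 + max(3, -1) = 4
Height = 4


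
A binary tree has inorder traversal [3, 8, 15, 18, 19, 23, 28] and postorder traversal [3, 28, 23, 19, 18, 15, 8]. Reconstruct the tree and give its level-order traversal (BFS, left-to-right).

Inorder:   [3, 8, 15, 18, 19, 23, 28]
Postorder: [3, 28, 23, 19, 18, 15, 8]
Algorithm: postorder visits root last, so walk postorder right-to-left;
each value is the root of the current inorder slice — split it at that
value, recurse on the right subtree first, then the left.
Recursive splits:
  root=8; inorder splits into left=[3], right=[15, 18, 19, 23, 28]
  root=15; inorder splits into left=[], right=[18, 19, 23, 28]
  root=18; inorder splits into left=[], right=[19, 23, 28]
  root=19; inorder splits into left=[], right=[23, 28]
  root=23; inorder splits into left=[], right=[28]
  root=28; inorder splits into left=[], right=[]
  root=3; inorder splits into left=[], right=[]
Reconstructed level-order: [8, 3, 15, 18, 19, 23, 28]


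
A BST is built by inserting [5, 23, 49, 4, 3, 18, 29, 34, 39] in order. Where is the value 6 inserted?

Starting tree (level order): [5, 4, 23, 3, None, 18, 49, None, None, None, None, 29, None, None, 34, None, 39]
Insertion path: 5 -> 23 -> 18
Result: insert 6 as left child of 18
Final tree (level order): [5, 4, 23, 3, None, 18, 49, None, None, 6, None, 29, None, None, None, None, 34, None, 39]


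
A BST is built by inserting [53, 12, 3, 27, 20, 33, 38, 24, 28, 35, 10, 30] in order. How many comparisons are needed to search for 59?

Search path for 59: 53
Found: False
Comparisons: 1


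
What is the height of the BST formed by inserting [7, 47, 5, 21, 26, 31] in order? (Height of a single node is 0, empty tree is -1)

Insertion order: [7, 47, 5, 21, 26, 31]
Tree (level-order array): [7, 5, 47, None, None, 21, None, None, 26, None, 31]
Compute height bottom-up (empty subtree = -1):
  height(5) = 1 + max(-1, -1) = 0
  height(31) = 1 + max(-1, -1) = 0
  height(26) = 1 + max(-1, 0) = 1
  height(21) = 1 + max(-1, 1) = 2
  height(47) = 1 + max(2, -1) = 3
  height(7) = 1 + max(0, 3) = 4
Height = 4


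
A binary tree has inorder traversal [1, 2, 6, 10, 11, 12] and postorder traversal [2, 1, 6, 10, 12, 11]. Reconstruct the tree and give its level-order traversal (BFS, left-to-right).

Inorder:   [1, 2, 6, 10, 11, 12]
Postorder: [2, 1, 6, 10, 12, 11]
Algorithm: postorder visits root last, so walk postorder right-to-left;
each value is the root of the current inorder slice — split it at that
value, recurse on the right subtree first, then the left.
Recursive splits:
  root=11; inorder splits into left=[1, 2, 6, 10], right=[12]
  root=12; inorder splits into left=[], right=[]
  root=10; inorder splits into left=[1, 2, 6], right=[]
  root=6; inorder splits into left=[1, 2], right=[]
  root=1; inorder splits into left=[], right=[2]
  root=2; inorder splits into left=[], right=[]
Reconstructed level-order: [11, 10, 12, 6, 1, 2]


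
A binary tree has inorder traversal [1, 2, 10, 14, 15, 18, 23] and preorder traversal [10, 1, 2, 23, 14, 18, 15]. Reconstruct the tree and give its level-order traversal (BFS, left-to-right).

Inorder:  [1, 2, 10, 14, 15, 18, 23]
Preorder: [10, 1, 2, 23, 14, 18, 15]
Algorithm: preorder visits root first, so consume preorder in order;
for each root, split the current inorder slice at that value into
left-subtree inorder and right-subtree inorder, then recurse.
Recursive splits:
  root=10; inorder splits into left=[1, 2], right=[14, 15, 18, 23]
  root=1; inorder splits into left=[], right=[2]
  root=2; inorder splits into left=[], right=[]
  root=23; inorder splits into left=[14, 15, 18], right=[]
  root=14; inorder splits into left=[], right=[15, 18]
  root=18; inorder splits into left=[15], right=[]
  root=15; inorder splits into left=[], right=[]
Reconstructed level-order: [10, 1, 23, 2, 14, 18, 15]


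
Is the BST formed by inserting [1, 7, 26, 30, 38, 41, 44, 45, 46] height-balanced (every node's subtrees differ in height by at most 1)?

Tree (level-order array): [1, None, 7, None, 26, None, 30, None, 38, None, 41, None, 44, None, 45, None, 46]
Definition: a tree is height-balanced if, at every node, |h(left) - h(right)| <= 1 (empty subtree has height -1).
Bottom-up per-node check:
  node 46: h_left=-1, h_right=-1, diff=0 [OK], height=0
  node 45: h_left=-1, h_right=0, diff=1 [OK], height=1
  node 44: h_left=-1, h_right=1, diff=2 [FAIL (|-1-1|=2 > 1)], height=2
  node 41: h_left=-1, h_right=2, diff=3 [FAIL (|-1-2|=3 > 1)], height=3
  node 38: h_left=-1, h_right=3, diff=4 [FAIL (|-1-3|=4 > 1)], height=4
  node 30: h_left=-1, h_right=4, diff=5 [FAIL (|-1-4|=5 > 1)], height=5
  node 26: h_left=-1, h_right=5, diff=6 [FAIL (|-1-5|=6 > 1)], height=6
  node 7: h_left=-1, h_right=6, diff=7 [FAIL (|-1-6|=7 > 1)], height=7
  node 1: h_left=-1, h_right=7, diff=8 [FAIL (|-1-7|=8 > 1)], height=8
Node 44 violates the condition: |-1 - 1| = 2 > 1.
Result: Not balanced


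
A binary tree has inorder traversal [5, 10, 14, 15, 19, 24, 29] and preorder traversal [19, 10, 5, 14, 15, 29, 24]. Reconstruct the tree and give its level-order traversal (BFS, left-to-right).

Inorder:  [5, 10, 14, 15, 19, 24, 29]
Preorder: [19, 10, 5, 14, 15, 29, 24]
Algorithm: preorder visits root first, so consume preorder in order;
for each root, split the current inorder slice at that value into
left-subtree inorder and right-subtree inorder, then recurse.
Recursive splits:
  root=19; inorder splits into left=[5, 10, 14, 15], right=[24, 29]
  root=10; inorder splits into left=[5], right=[14, 15]
  root=5; inorder splits into left=[], right=[]
  root=14; inorder splits into left=[], right=[15]
  root=15; inorder splits into left=[], right=[]
  root=29; inorder splits into left=[24], right=[]
  root=24; inorder splits into left=[], right=[]
Reconstructed level-order: [19, 10, 29, 5, 14, 24, 15]


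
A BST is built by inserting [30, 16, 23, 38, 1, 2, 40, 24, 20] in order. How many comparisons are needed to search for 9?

Search path for 9: 30 -> 16 -> 1 -> 2
Found: False
Comparisons: 4


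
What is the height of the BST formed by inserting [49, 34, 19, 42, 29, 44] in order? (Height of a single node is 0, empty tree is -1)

Insertion order: [49, 34, 19, 42, 29, 44]
Tree (level-order array): [49, 34, None, 19, 42, None, 29, None, 44]
Compute height bottom-up (empty subtree = -1):
  height(29) = 1 + max(-1, -1) = 0
  height(19) = 1 + max(-1, 0) = 1
  height(44) = 1 + max(-1, -1) = 0
  height(42) = 1 + max(-1, 0) = 1
  height(34) = 1 + max(1, 1) = 2
  height(49) = 1 + max(2, -1) = 3
Height = 3


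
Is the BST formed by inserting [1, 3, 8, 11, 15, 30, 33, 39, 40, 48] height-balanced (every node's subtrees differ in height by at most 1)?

Tree (level-order array): [1, None, 3, None, 8, None, 11, None, 15, None, 30, None, 33, None, 39, None, 40, None, 48]
Definition: a tree is height-balanced if, at every node, |h(left) - h(right)| <= 1 (empty subtree has height -1).
Bottom-up per-node check:
  node 48: h_left=-1, h_right=-1, diff=0 [OK], height=0
  node 40: h_left=-1, h_right=0, diff=1 [OK], height=1
  node 39: h_left=-1, h_right=1, diff=2 [FAIL (|-1-1|=2 > 1)], height=2
  node 33: h_left=-1, h_right=2, diff=3 [FAIL (|-1-2|=3 > 1)], height=3
  node 30: h_left=-1, h_right=3, diff=4 [FAIL (|-1-3|=4 > 1)], height=4
  node 15: h_left=-1, h_right=4, diff=5 [FAIL (|-1-4|=5 > 1)], height=5
  node 11: h_left=-1, h_right=5, diff=6 [FAIL (|-1-5|=6 > 1)], height=6
  node 8: h_left=-1, h_right=6, diff=7 [FAIL (|-1-6|=7 > 1)], height=7
  node 3: h_left=-1, h_right=7, diff=8 [FAIL (|-1-7|=8 > 1)], height=8
  node 1: h_left=-1, h_right=8, diff=9 [FAIL (|-1-8|=9 > 1)], height=9
Node 39 violates the condition: |-1 - 1| = 2 > 1.
Result: Not balanced
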